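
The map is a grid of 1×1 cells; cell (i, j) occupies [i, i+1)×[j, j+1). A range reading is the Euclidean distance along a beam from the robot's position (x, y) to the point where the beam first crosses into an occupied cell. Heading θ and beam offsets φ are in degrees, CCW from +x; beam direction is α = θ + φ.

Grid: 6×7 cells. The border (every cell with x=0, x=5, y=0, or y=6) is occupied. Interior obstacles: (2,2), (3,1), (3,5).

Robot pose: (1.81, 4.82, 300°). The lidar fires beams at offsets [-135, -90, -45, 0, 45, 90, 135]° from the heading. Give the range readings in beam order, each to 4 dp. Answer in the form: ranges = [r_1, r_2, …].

beam 1: φ=-135°, α=165°
  cosα=-0.9659 sinα=0.2588 | (1,4) | tMaxX 0.8386 tMaxY 0.6955 | tΔX 1.0353 tΔY 3.8637
    t=0.6955 [y] (1,5)
    t=0.8386 [x] (0,5) — stop
  → r_1 = 0.8386
beam 2: φ=-90°, α=210°
  cosα=-0.8660 sinα=-0.5000 | (1,4) | tMaxX 0.9353 tMaxY 1.6400 | tΔX 1.1547 tΔY 2.0000
    t=0.9353 [x] (0,4) — stop
  → r_2 = 0.9353
beam 3: φ=-45°, α=255°
  cosα=-0.2588 sinα=-0.9659 | (1,4) | tMaxX 3.1296 tMaxY 0.8489 | tΔX 3.8637 tΔY 1.0353
    t=0.8489 [y] (1,3)
    t=1.8842 [y] (1,2)
    t=2.9195 [y] (1,1)
    t=3.1296 [x] (0,1) — stop
  → r_3 = 3.1296
beam 4: φ=0°, α=300°
  cosα=0.5000 sinα=-0.8660 | (1,4) | tMaxX 0.3800 tMaxY 0.9469 | tΔX 2.0000 tΔY 1.1547
    t=0.3800 [x] (2,4)
    t=0.9469 [y] (2,3)
    t=2.1016 [y] (2,2) — stop
  → r_4 = 2.1016
beam 5: φ=45°, α=345°
  cosα=0.9659 sinα=-0.2588 | (1,4) | tMaxX 0.1967 tMaxY 3.1682 | tΔX 1.0353 tΔY 3.8637
    t=0.1967 [x] (2,4)
    t=1.2320 [x] (3,4)
    t=2.2673 [x] (4,4)
    t=3.1682 [y] (4,3)
    t=3.3025 [x] (5,3) — stop
  → r_5 = 3.3025
beam 6: φ=90°, α=30°
  cosα=0.8660 sinα=0.5000 | (1,4) | tMaxX 0.2194 tMaxY 0.3600 | tΔX 1.1547 tΔY 2.0000
    t=0.2194 [x] (2,4)
    t=0.3600 [y] (2,5)
    t=1.3741 [x] (3,5) — stop
  → r_6 = 1.3741
beam 7: φ=135°, α=75°
  cosα=0.2588 sinα=0.9659 | (1,4) | tMaxX 0.7341 tMaxY 0.1863 | tΔX 3.8637 tΔY 1.0353
    t=0.1863 [y] (1,5)
    t=0.7341 [x] (2,5)
    t=1.2216 [y] (2,6) — stop
  → r_7 = 1.2216

ranges = [0.8386, 0.9353, 3.1296, 2.1016, 3.3025, 1.3741, 1.2216]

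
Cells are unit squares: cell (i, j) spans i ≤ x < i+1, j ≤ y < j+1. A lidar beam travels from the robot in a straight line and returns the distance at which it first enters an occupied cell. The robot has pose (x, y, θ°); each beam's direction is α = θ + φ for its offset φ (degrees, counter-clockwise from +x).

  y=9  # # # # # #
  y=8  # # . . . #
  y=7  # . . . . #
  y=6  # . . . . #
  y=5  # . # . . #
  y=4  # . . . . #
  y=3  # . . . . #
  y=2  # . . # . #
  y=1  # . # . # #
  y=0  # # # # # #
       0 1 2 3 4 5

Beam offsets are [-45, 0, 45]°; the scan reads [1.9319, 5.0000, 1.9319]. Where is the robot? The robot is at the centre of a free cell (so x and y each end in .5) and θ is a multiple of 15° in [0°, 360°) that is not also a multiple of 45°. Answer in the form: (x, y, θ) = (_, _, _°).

The pose lattice has 27·16 = 432 candidates. Test each by forward raycasting.
  (3.5, 3.5, 285°): beam 1 = 0.5774 ≠ 1.9319 ✗
  (3.5, 4.5, 195°): beam 1 = 1.0000 ≠ 1.9319 ✗
  (3.5, 6.5, 300°): beam 1 = 4.6587 ≠ 1.9319 ✗
  (1.5, 1.5, 300°): beam 1 = 0.5176 ≠ 1.9319 ✗
  …
  (4.5, 4.5, 120°): r_1=1.9319, r_2=5.0000, r_3=1.9319 — all match ✓
Unique over the lattice → pose = (4.5, 4.5, 120°).

(x, y, θ) = (4.5, 4.5, 120°)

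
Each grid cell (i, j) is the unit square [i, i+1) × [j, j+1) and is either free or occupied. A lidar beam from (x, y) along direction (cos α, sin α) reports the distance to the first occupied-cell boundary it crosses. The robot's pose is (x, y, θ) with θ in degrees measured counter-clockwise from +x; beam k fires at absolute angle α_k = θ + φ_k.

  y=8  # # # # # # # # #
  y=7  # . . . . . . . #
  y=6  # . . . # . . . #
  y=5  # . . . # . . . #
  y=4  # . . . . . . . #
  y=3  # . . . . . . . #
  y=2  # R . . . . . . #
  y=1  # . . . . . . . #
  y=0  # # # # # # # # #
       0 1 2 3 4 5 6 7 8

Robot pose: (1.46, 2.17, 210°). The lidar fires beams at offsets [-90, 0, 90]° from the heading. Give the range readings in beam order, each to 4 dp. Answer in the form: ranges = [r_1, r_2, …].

ranges = [0.9200, 0.5312, 1.3510]

beam 1: φ=-90°, α=120°
  cosα=-0.5000 sinα=0.8660 | (1,2) | tMaxX 0.9200 tMaxY 0.9584 | tΔX 2.0000 tΔY 1.1547
    t=0.9200 [x] (0,2) — stop
  → r_1 = 0.9200
beam 2: φ=0°, α=210°
  cosα=-0.8660 sinα=-0.5000 | (1,2) | tMaxX 0.5312 tMaxY 0.3400 | tΔX 1.1547 tΔY 2.0000
    t=0.3400 [y] (1,1)
    t=0.5312 [x] (0,1) — stop
  → r_2 = 0.5312
beam 3: φ=90°, α=300°
  cosα=0.5000 sinα=-0.8660 | (1,2) | tMaxX 1.0800 tMaxY 0.1963 | tΔX 2.0000 tΔY 1.1547
    t=0.1963 [y] (1,1)
    t=1.0800 [x] (2,1)
    t=1.3510 [y] (2,0) — stop
  → r_3 = 1.3510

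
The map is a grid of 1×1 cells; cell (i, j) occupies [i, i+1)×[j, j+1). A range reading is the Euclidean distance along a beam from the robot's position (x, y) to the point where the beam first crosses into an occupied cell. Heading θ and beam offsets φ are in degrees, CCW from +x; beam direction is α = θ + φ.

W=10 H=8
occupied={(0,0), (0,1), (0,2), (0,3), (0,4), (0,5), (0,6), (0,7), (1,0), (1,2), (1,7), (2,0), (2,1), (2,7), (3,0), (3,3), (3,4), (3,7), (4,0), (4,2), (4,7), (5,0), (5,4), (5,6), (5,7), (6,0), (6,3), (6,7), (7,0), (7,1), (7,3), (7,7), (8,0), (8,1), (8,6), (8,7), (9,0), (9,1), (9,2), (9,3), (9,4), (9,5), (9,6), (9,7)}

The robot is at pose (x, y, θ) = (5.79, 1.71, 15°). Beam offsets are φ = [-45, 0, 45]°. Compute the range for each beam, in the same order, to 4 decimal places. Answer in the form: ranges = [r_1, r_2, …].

beam 1: φ=-45°, α=330°
  dir = (cos 330°, sin 330°) = (0.8660, -0.5000); from cell (5,1)
  next x-line at t=0.2425, next y-line at t=1.4200; Δt_x=1.1547, Δt_y=2.0000
    x: enter (6,1) at t=0.2425
    x: enter (7,1) at t=1.3972 ← occupied
  → r_1 = 1.3972
beam 2: φ=0°, α=15°
  dir = (cos 15°, sin 15°) = (0.9659, 0.2588); from cell (5,1)
  next x-line at t=0.2174, next y-line at t=1.1205; Δt_x=1.0353, Δt_y=3.8637
    x: enter (6,1) at t=0.2174
    y: enter (6,2) at t=1.1205
    x: enter (7,2) at t=1.2527
    x: enter (8,2) at t=2.2880
    x: enter (9,2) at t=3.3232 ← occupied
  → r_2 = 3.3232
beam 3: φ=45°, α=60°
  dir = (cos 60°, sin 60°) = (0.5000, 0.8660); from cell (5,1)
  next x-line at t=0.4200, next y-line at t=0.3349; Δt_x=2.0000, Δt_y=1.1547
    y: enter (5,2) at t=0.3349
    x: enter (6,2) at t=0.4200
    y: enter (6,3) at t=1.4896 ← occupied
  → r_3 = 1.4896

ranges = [1.3972, 3.3232, 1.4896]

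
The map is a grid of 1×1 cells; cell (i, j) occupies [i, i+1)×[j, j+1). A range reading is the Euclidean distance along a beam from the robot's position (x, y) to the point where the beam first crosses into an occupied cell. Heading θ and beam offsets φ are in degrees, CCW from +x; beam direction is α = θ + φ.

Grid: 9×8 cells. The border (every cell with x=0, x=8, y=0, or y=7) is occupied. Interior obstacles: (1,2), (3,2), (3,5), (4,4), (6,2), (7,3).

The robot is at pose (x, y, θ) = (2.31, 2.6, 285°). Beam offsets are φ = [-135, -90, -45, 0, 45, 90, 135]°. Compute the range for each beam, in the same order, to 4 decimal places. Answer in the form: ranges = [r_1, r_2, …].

ranges = [0.3580, 0.3209, 0.6200, 1.6564, 0.7967, 0.7143, 2.7713]

beam 1: φ=-135°, α=150°
  d=(-0.8660,0.5000)  start (2,2)  tX=0.3580 tY=0.8000  stride 1/|dx|=1.1547 1/|dy|=2.0000
    cross x-line → (1,2), t=0.3580 (wall)
  → r_1 = 0.3580
beam 2: φ=-90°, α=195°
  d=(-0.9659,-0.2588)  start (2,2)  tX=0.3209 tY=2.3182  stride 1/|dx|=1.0353 1/|dy|=3.8637
    cross x-line → (1,2), t=0.3209 (wall)
  → r_2 = 0.3209
beam 3: φ=-45°, α=240°
  d=(-0.5000,-0.8660)  start (2,2)  tX=0.6200 tY=0.6928  stride 1/|dx|=2.0000 1/|dy|=1.1547
    cross x-line → (1,2), t=0.6200 (wall)
  → r_3 = 0.6200
beam 4: φ=0°, α=285°
  d=(0.2588,-0.9659)  start (2,2)  tX=2.6660 tY=0.6212  stride 1/|dx|=3.8637 1/|dy|=1.0353
    cross y-line → (2,1), t=0.6212
    cross y-line → (2,0), t=1.6564 (wall)
  → r_4 = 1.6564
beam 5: φ=45°, α=330°
  d=(0.8660,-0.5000)  start (2,2)  tX=0.7967 tY=1.2000  stride 1/|dx|=1.1547 1/|dy|=2.0000
    cross x-line → (3,2), t=0.7967 (wall)
  → r_5 = 0.7967
beam 6: φ=90°, α=15°
  d=(0.9659,0.2588)  start (2,2)  tX=0.7143 tY=1.5455  stride 1/|dx|=1.0353 1/|dy|=3.8637
    cross x-line → (3,2), t=0.7143 (wall)
  → r_6 = 0.7143
beam 7: φ=135°, α=60°
  d=(0.5000,0.8660)  start (2,2)  tX=1.3800 tY=0.4619  stride 1/|dx|=2.0000 1/|dy|=1.1547
    cross y-line → (2,3), t=0.4619
    cross x-line → (3,3), t=1.3800
    cross y-line → (3,4), t=1.6166
    cross y-line → (3,5), t=2.7713 (wall)
  → r_7 = 2.7713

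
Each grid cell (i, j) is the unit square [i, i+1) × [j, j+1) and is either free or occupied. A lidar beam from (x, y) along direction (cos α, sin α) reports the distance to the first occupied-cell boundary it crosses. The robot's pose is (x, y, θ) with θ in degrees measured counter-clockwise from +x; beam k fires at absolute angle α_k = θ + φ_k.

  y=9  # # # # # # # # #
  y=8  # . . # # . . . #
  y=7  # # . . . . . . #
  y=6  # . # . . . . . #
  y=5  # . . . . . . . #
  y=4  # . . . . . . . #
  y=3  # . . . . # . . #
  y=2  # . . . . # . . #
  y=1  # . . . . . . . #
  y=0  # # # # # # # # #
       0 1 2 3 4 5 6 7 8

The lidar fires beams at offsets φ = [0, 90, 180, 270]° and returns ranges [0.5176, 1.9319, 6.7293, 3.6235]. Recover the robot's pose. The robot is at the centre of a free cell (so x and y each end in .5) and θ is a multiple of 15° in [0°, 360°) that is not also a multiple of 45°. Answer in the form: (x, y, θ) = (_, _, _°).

(x, y, θ) = (7.5, 4.5, 345°)

The pose lattice has 50·16 = 800 candidates. Test each by forward raycasting.
  (3.5, 1.5, 255°): beam 3 = 7.7646 ≠ 6.7293 ✗
  (6.5, 7.5, 60°): beam 1 = 1.7321 ≠ 0.5176 ✗
  (1.5, 3.5, 300°): beam 1 = 2.8868 ≠ 0.5176 ✗
  (3.5, 5.5, 240°): beam 1 = 5.0000 ≠ 0.5176 ✗
  …
  (7.5, 4.5, 345°): r_1=0.5176, r_2=1.9319, r_3=6.7293, r_4=3.6235 — all match ✓
No second candidate reproduces the full scan.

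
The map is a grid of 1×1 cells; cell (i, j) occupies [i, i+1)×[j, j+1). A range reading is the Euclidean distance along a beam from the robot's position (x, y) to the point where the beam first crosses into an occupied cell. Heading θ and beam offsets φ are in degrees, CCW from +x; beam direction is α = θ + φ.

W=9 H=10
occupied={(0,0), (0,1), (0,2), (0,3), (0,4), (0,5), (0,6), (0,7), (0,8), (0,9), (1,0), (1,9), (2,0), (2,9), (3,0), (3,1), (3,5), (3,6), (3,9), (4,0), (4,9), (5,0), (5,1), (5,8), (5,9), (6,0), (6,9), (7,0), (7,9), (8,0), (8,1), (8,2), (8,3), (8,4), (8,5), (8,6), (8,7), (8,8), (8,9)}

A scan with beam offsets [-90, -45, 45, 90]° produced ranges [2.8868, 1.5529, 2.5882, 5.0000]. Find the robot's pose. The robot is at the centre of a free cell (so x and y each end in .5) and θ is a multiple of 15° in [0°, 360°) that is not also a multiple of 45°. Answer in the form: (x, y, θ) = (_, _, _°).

Candidates: 51 free-cell centres × 16 headings = 816 poses. Raycast each; keep the one whose scan matches to 4 dp.
  (1.5, 1.5, 105°): beam 1 = 1.5529 ≠ 2.8868 ✗
  (1.5, 8.5, 210°): beam 1 = 0.5774 ≠ 2.8868 ✗
  (4.5, 1.5, 195°): beam 1 = 3.6235 ≠ 2.8868 ✗
  …
  (5.5, 3.5, 330°): r_1=2.8868, r_2=1.5529, r_3=2.5882, r_4=5.0000 — all match ✓
No second candidate reproduces the full scan.

(x, y, θ) = (5.5, 3.5, 330°)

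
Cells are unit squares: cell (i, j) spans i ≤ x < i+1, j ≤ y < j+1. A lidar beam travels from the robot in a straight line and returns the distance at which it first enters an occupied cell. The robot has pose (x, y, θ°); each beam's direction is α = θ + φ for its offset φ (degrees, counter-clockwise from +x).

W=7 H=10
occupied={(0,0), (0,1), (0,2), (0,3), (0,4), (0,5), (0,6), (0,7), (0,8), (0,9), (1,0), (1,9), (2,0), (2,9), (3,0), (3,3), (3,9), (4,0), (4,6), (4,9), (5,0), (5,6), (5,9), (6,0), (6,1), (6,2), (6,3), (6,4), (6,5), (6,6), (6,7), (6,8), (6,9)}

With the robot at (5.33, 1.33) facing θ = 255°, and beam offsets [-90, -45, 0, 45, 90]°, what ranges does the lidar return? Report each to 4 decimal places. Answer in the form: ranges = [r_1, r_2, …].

ranges = [4.4827, 0.6600, 0.3416, 0.3811, 0.6936]

beam 1: φ=-90°, α=165°
  cosα=-0.9659 sinα=0.2588 | (5,1) | tMaxX 0.3416 tMaxY 2.5887 | tΔX 1.0353 tΔY 3.8637
    t=0.3416 [x] (4,1)
    t=1.3769 [x] (3,1)
    t=2.4122 [x] (2,1)
    t=2.5887 [y] (2,2)
    t=3.4475 [x] (1,2)
    t=4.4827 [x] (0,2) — stop
  → r_1 = 4.4827
beam 2: φ=-45°, α=210°
  cosα=-0.8660 sinα=-0.5000 | (5,1) | tMaxX 0.3811 tMaxY 0.6600 | tΔX 1.1547 tΔY 2.0000
    t=0.3811 [x] (4,1)
    t=0.6600 [y] (4,0) — stop
  → r_2 = 0.6600
beam 3: φ=0°, α=255°
  cosα=-0.2588 sinα=-0.9659 | (5,1) | tMaxX 1.2750 tMaxY 0.3416 | tΔX 3.8637 tΔY 1.0353
    t=0.3416 [y] (5,0) — stop
  → r_3 = 0.3416
beam 4: φ=45°, α=300°
  cosα=0.5000 sinα=-0.8660 | (5,1) | tMaxX 1.3400 tMaxY 0.3811 | tΔX 2.0000 tΔY 1.1547
    t=0.3811 [y] (5,0) — stop
  → r_4 = 0.3811
beam 5: φ=90°, α=345°
  cosα=0.9659 sinα=-0.2588 | (5,1) | tMaxX 0.6936 tMaxY 1.2750 | tΔX 1.0353 tΔY 3.8637
    t=0.6936 [x] (6,1) — stop
  → r_5 = 0.6936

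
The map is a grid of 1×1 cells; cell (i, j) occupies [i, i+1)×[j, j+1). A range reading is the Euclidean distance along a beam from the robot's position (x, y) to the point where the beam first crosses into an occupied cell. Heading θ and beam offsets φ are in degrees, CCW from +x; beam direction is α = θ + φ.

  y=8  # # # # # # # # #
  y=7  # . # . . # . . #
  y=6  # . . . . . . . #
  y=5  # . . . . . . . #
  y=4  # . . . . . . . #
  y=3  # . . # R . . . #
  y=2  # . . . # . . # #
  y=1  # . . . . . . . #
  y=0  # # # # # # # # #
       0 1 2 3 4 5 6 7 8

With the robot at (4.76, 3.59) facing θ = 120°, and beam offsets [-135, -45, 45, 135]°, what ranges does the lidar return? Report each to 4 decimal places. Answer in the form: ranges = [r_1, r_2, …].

beam 1: φ=-135°, α=345°
  direction (0.9659, -0.2588); cell (4,3); t to first gridline: x 0.2485, y 2.2796 (then +1.0353 / +3.8637)
    (5,3) via x @ 0.2485
    (6,3) via x @ 1.2837
    (6,2) via y @ 2.2796
    (7,2) via x @ 2.3190  # hit
  → r_1 = 2.3190
beam 2: φ=-45°, α=75°
  direction (0.2588, 0.9659); cell (4,3); t to first gridline: x 0.9273, y 0.4245 (then +3.8637 / +1.0353)
    (4,4) via y @ 0.4245
    (5,4) via x @ 0.9273
    (5,5) via y @ 1.4597
    (5,6) via y @ 2.4950
    (5,7) via y @ 3.5303  # hit
  → r_2 = 3.5303
beam 3: φ=45°, α=165°
  direction (-0.9659, 0.2588); cell (4,3); t to first gridline: x 0.7868, y 1.5841 (then +1.0353 / +3.8637)
    (3,3) via x @ 0.7868  # hit
  → r_3 = 0.7868
beam 4: φ=135°, α=255°
  direction (-0.2588, -0.9659); cell (4,3); t to first gridline: x 2.9364, y 0.6108 (then +3.8637 / +1.0353)
    (4,2) via y @ 0.6108  # hit
  → r_4 = 0.6108

ranges = [2.3190, 3.5303, 0.7868, 0.6108]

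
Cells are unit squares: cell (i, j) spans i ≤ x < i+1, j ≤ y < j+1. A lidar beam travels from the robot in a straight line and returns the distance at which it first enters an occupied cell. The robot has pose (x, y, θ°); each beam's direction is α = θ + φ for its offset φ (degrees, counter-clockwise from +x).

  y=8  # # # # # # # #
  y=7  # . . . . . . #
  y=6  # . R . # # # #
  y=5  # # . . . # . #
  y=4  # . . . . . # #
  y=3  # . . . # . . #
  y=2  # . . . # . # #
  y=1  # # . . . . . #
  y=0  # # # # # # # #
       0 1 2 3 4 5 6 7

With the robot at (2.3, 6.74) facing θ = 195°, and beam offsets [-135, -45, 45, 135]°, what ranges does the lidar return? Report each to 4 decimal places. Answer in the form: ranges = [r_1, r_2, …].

beam 1: φ=-135°, α=60°
  d=(0.5000,0.8660)  start (2,6)  tX=1.4000 tY=0.3002  stride 1/|dx|=2.0000 1/|dy|=1.1547
    cross y-line → (2,7), t=0.3002
    cross x-line → (3,7), t=1.4000
    cross y-line → (3,8), t=1.4549 (wall)
  → r_1 = 1.4549
beam 2: φ=-45°, α=150°
  d=(-0.8660,0.5000)  start (2,6)  tX=0.3464 tY=0.5200  stride 1/|dx|=1.1547 1/|dy|=2.0000
    cross x-line → (1,6), t=0.3464
    cross y-line → (1,7), t=0.5200
    cross x-line → (0,7), t=1.5011 (wall)
  → r_2 = 1.5011
beam 3: φ=45°, α=240°
  d=(-0.5000,-0.8660)  start (2,6)  tX=0.6000 tY=0.8545  stride 1/|dx|=2.0000 1/|dy|=1.1547
    cross x-line → (1,6), t=0.6000
    cross y-line → (1,5), t=0.8545 (wall)
  → r_3 = 0.8545
beam 4: φ=135°, α=330°
  d=(0.8660,-0.5000)  start (2,6)  tX=0.8083 tY=1.4800  stride 1/|dx|=1.1547 1/|dy|=2.0000
    cross x-line → (3,6), t=0.8083
    cross y-line → (3,5), t=1.4800
    cross x-line → (4,5), t=1.9630
    cross x-line → (5,5), t=3.1177 (wall)
  → r_4 = 3.1177

ranges = [1.4549, 1.5011, 0.8545, 3.1177]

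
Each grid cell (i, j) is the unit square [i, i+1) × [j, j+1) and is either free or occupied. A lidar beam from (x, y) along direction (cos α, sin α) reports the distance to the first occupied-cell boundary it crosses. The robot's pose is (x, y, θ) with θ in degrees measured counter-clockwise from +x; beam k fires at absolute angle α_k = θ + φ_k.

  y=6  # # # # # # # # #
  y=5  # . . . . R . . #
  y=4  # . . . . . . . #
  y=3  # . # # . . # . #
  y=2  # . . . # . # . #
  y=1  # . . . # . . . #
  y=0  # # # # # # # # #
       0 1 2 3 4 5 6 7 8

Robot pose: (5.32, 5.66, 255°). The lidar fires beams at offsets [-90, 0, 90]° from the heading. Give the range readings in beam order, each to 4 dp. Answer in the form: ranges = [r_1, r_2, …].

beam 1: φ=-90°, α=165°
  dir = (cos 165°, sin 165°) = (-0.9659, 0.2588); from cell (5,5)
  next x-line at t=0.3313, next y-line at t=1.3137; Δt_x=1.0353, Δt_y=3.8637
    x: enter (4,5) at t=0.3313
    y: enter (4,6) at t=1.3137 ← occupied
  → r_1 = 1.3137
beam 2: φ=0°, α=255°
  dir = (cos 255°, sin 255°) = (-0.2588, -0.9659); from cell (5,5)
  next x-line at t=1.2364, next y-line at t=0.6833; Δt_x=3.8637, Δt_y=1.0353
    y: enter (5,4) at t=0.6833
    x: enter (4,4) at t=1.2364
    y: enter (4,3) at t=1.7186
    y: enter (4,2) at t=2.7538 ← occupied
  → r_2 = 2.7538
beam 3: φ=90°, α=345°
  dir = (cos 345°, sin 345°) = (0.9659, -0.2588); from cell (5,5)
  next x-line at t=0.7040, next y-line at t=2.5500; Δt_x=1.0353, Δt_y=3.8637
    x: enter (6,5) at t=0.7040
    x: enter (7,5) at t=1.7393
    y: enter (7,4) at t=2.5500
    x: enter (8,4) at t=2.7745 ← occupied
  → r_3 = 2.7745

ranges = [1.3137, 2.7538, 2.7745]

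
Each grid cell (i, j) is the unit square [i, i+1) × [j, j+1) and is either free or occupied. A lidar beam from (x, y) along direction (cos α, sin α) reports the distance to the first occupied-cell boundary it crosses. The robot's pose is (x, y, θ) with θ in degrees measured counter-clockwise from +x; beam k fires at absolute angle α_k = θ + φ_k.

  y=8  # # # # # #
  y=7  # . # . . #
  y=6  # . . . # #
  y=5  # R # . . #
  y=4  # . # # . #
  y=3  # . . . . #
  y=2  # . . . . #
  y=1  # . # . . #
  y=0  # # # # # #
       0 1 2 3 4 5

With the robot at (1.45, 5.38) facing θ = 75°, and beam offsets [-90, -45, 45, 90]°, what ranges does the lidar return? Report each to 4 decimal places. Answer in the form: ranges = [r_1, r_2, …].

ranges = [0.5694, 0.6351, 0.9000, 0.4659]

beam 1: φ=-90°, α=345°
  dir = (cos 345°, sin 345°) = (0.9659, -0.2588); from cell (1,5)
  next x-line at t=0.5694, next y-line at t=1.4682; Δt_x=1.0353, Δt_y=3.8637
    x: enter (2,5) at t=0.5694 ← occupied
  → r_1 = 0.5694
beam 2: φ=-45°, α=30°
  dir = (cos 30°, sin 30°) = (0.8660, 0.5000); from cell (1,5)
  next x-line at t=0.6351, next y-line at t=1.2400; Δt_x=1.1547, Δt_y=2.0000
    x: enter (2,5) at t=0.6351 ← occupied
  → r_2 = 0.6351
beam 3: φ=45°, α=120°
  dir = (cos 120°, sin 120°) = (-0.5000, 0.8660); from cell (1,5)
  next x-line at t=0.9000, next y-line at t=0.7159; Δt_x=2.0000, Δt_y=1.1547
    y: enter (1,6) at t=0.7159
    x: enter (0,6) at t=0.9000 ← occupied
  → r_3 = 0.9000
beam 4: φ=90°, α=165°
  dir = (cos 165°, sin 165°) = (-0.9659, 0.2588); from cell (1,5)
  next x-line at t=0.4659, next y-line at t=2.3955; Δt_x=1.0353, Δt_y=3.8637
    x: enter (0,5) at t=0.4659 ← occupied
  → r_4 = 0.4659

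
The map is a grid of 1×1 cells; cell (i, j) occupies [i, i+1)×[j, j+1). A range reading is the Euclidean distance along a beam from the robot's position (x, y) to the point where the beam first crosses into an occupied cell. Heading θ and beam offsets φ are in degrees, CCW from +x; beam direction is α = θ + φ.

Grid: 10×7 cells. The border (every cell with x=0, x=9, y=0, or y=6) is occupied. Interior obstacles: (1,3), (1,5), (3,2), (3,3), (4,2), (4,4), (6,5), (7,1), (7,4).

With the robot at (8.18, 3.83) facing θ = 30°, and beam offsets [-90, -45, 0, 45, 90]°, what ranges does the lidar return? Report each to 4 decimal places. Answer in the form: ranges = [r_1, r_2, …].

beam 1: φ=-90°, α=300°
  dir = (cos 300°, sin 300°) = (0.5000, -0.8660); from cell (8,3)
  next x-line at t=1.6400, next y-line at t=0.9584; Δt_x=2.0000, Δt_y=1.1547
    y: enter (8,2) at t=0.9584
    x: enter (9,2) at t=1.6400 ← occupied
  → r_1 = 1.6400
beam 2: φ=-45°, α=345°
  dir = (cos 345°, sin 345°) = (0.9659, -0.2588); from cell (8,3)
  next x-line at t=0.8489, next y-line at t=3.2069; Δt_x=1.0353, Δt_y=3.8637
    x: enter (9,3) at t=0.8489 ← occupied
  → r_2 = 0.8489
beam 3: φ=0°, α=30°
  dir = (cos 30°, sin 30°) = (0.8660, 0.5000); from cell (8,3)
  next x-line at t=0.9469, next y-line at t=0.3400; Δt_x=1.1547, Δt_y=2.0000
    y: enter (8,4) at t=0.3400
    x: enter (9,4) at t=0.9469 ← occupied
  → r_3 = 0.9469
beam 4: φ=45°, α=75°
  dir = (cos 75°, sin 75°) = (0.2588, 0.9659); from cell (8,3)
  next x-line at t=3.1682, next y-line at t=0.1760; Δt_x=3.8637, Δt_y=1.0353
    y: enter (8,4) at t=0.1760
    y: enter (8,5) at t=1.2113
    y: enter (8,6) at t=2.2465 ← occupied
  → r_4 = 2.2465
beam 5: φ=90°, α=120°
  dir = (cos 120°, sin 120°) = (-0.5000, 0.8660); from cell (8,3)
  next x-line at t=0.3600, next y-line at t=0.1963; Δt_x=2.0000, Δt_y=1.1547
    y: enter (8,4) at t=0.1963
    x: enter (7,4) at t=0.3600 ← occupied
  → r_5 = 0.3600

ranges = [1.6400, 0.8489, 0.9469, 2.2465, 0.3600]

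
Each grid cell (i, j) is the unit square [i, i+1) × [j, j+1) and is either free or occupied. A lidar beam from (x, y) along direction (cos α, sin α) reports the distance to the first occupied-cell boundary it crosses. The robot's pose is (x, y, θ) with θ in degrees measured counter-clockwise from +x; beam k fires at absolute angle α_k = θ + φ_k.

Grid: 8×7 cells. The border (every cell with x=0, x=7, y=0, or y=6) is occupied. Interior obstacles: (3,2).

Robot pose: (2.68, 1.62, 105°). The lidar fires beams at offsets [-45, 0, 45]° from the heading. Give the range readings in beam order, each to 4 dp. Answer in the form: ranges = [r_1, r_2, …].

beam 1: φ=-45°, α=60°
  dir = (cos 60°, sin 60°) = (0.5000, 0.8660); from cell (2,1)
  next x-line at t=0.6400, next y-line at t=0.4388; Δt_x=2.0000, Δt_y=1.1547
    y: enter (2,2) at t=0.4388
    x: enter (3,2) at t=0.6400 ← occupied
  → r_1 = 0.6400
beam 2: φ=0°, α=105°
  dir = (cos 105°, sin 105°) = (-0.2588, 0.9659); from cell (2,1)
  next x-line at t=2.6273, next y-line at t=0.3934; Δt_x=3.8637, Δt_y=1.0353
    y: enter (2,2) at t=0.3934
    y: enter (2,3) at t=1.4287
    y: enter (2,4) at t=2.4640
    x: enter (1,4) at t=2.6273
    y: enter (1,5) at t=3.4992
    y: enter (1,6) at t=4.5345 ← occupied
  → r_2 = 4.5345
beam 3: φ=45°, α=150°
  dir = (cos 150°, sin 150°) = (-0.8660, 0.5000); from cell (2,1)
  next x-line at t=0.7852, next y-line at t=0.7600; Δt_x=1.1547, Δt_y=2.0000
    y: enter (2,2) at t=0.7600
    x: enter (1,2) at t=0.7852
    x: enter (0,2) at t=1.9399 ← occupied
  → r_3 = 1.9399

ranges = [0.6400, 4.5345, 1.9399]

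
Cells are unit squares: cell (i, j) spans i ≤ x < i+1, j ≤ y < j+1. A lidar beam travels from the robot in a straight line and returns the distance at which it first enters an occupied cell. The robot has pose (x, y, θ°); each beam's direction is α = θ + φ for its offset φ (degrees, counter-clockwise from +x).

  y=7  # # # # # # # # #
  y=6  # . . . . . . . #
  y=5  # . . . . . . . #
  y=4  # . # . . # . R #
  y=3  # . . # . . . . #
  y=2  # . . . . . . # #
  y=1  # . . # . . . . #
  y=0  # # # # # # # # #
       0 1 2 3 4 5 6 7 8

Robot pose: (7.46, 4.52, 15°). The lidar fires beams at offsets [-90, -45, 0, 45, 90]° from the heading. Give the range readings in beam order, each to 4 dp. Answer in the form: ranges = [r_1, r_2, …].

beam 1: φ=-90°, α=285°
  d=(0.2588,-0.9659)  start (7,4)  tX=2.0864 tY=0.5383  stride 1/|dx|=3.8637 1/|dy|=1.0353
    cross y-line → (7,3), t=0.5383
    cross y-line → (7,2), t=1.5736 (wall)
  → r_1 = 1.5736
beam 2: φ=-45°, α=330°
  d=(0.8660,-0.5000)  start (7,4)  tX=0.6235 tY=1.0400  stride 1/|dx|=1.1547 1/|dy|=2.0000
    cross x-line → (8,4), t=0.6235 (wall)
  → r_2 = 0.6235
beam 3: φ=0°, α=15°
  d=(0.9659,0.2588)  start (7,4)  tX=0.5590 tY=1.8546  stride 1/|dx|=1.0353 1/|dy|=3.8637
    cross x-line → (8,4), t=0.5590 (wall)
  → r_3 = 0.5590
beam 4: φ=45°, α=60°
  d=(0.5000,0.8660)  start (7,4)  tX=1.0800 tY=0.5543  stride 1/|dx|=2.0000 1/|dy|=1.1547
    cross y-line → (7,5), t=0.5543
    cross x-line → (8,5), t=1.0800 (wall)
  → r_4 = 1.0800
beam 5: φ=90°, α=105°
  d=(-0.2588,0.9659)  start (7,4)  tX=1.7773 tY=0.4969  stride 1/|dx|=3.8637 1/|dy|=1.0353
    cross y-line → (7,5), t=0.4969
    cross y-line → (7,6), t=1.5322
    cross x-line → (6,6), t=1.7773
    cross y-line → (6,7), t=2.5675 (wall)
  → r_5 = 2.5675

ranges = [1.5736, 0.6235, 0.5590, 1.0800, 2.5675]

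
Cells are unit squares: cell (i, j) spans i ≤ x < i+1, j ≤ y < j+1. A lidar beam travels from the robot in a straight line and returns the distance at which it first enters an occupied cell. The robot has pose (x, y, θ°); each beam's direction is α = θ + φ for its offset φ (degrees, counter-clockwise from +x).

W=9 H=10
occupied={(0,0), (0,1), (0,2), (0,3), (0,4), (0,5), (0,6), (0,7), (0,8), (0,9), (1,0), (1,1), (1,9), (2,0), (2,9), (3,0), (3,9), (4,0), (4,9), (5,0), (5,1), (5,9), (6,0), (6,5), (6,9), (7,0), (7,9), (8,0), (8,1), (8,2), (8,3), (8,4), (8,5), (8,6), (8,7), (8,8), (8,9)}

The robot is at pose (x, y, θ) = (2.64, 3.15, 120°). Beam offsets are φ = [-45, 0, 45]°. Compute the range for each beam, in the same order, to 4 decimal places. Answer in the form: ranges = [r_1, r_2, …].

ranges = [6.0564, 3.2800, 1.6979]

beam 1: φ=-45°, α=75°
  dir = (cos 75°, sin 75°) = (0.2588, 0.9659); from cell (2,3)
  next x-line at t=1.3909, next y-line at t=0.8800; Δt_x=3.8637, Δt_y=1.0353
    y: enter (2,4) at t=0.8800
    x: enter (3,4) at t=1.3909
    y: enter (3,5) at t=1.9153
    y: enter (3,6) at t=2.9505
    y: enter (3,7) at t=3.9858
    y: enter (3,8) at t=5.0211
    x: enter (4,8) at t=5.2546
    y: enter (4,9) at t=6.0564 ← occupied
  → r_1 = 6.0564
beam 2: φ=0°, α=120°
  dir = (cos 120°, sin 120°) = (-0.5000, 0.8660); from cell (2,3)
  next x-line at t=1.2800, next y-line at t=0.9815; Δt_x=2.0000, Δt_y=1.1547
    y: enter (2,4) at t=0.9815
    x: enter (1,4) at t=1.2800
    y: enter (1,5) at t=2.1362
    x: enter (0,5) at t=3.2800 ← occupied
  → r_2 = 3.2800
beam 3: φ=45°, α=165°
  dir = (cos 165°, sin 165°) = (-0.9659, 0.2588); from cell (2,3)
  next x-line at t=0.6626, next y-line at t=3.2841; Δt_x=1.0353, Δt_y=3.8637
    x: enter (1,3) at t=0.6626
    x: enter (0,3) at t=1.6979 ← occupied
  → r_3 = 1.6979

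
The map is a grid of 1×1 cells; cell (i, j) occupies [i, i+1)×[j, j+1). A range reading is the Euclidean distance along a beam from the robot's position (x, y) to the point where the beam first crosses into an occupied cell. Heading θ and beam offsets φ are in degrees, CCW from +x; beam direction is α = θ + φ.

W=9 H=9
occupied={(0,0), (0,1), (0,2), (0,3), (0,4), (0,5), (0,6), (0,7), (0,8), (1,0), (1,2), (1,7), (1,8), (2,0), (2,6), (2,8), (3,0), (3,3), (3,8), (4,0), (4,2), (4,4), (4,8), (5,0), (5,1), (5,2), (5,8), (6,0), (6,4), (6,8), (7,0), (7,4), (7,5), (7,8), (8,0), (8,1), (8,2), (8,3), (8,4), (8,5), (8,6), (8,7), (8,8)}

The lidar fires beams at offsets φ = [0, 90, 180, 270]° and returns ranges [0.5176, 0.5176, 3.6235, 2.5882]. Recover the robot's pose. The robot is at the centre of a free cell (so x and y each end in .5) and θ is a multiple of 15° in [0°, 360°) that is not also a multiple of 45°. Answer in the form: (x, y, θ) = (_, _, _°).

(x, y, θ) = (3.5, 4.5, 255°)

The pose lattice has 38·16 = 608 candidates. Test each by forward raycasting.
  (7.5, 6.5, 330°): beam 1 = 0.5774 ≠ 0.5176 ✗
  (7.5, 2.5, 285°): beam 1 = 1.5529 ≠ 0.5176 ✗
  (7.5, 7.5, 60°): beam 1 = 0.5774 ≠ 0.5176 ✗
  …
  (3.5, 4.5, 255°): r_1=0.5176, r_2=0.5176, r_3=3.6235, r_4=2.5882 — all match ✓
No second candidate reproduces the full scan.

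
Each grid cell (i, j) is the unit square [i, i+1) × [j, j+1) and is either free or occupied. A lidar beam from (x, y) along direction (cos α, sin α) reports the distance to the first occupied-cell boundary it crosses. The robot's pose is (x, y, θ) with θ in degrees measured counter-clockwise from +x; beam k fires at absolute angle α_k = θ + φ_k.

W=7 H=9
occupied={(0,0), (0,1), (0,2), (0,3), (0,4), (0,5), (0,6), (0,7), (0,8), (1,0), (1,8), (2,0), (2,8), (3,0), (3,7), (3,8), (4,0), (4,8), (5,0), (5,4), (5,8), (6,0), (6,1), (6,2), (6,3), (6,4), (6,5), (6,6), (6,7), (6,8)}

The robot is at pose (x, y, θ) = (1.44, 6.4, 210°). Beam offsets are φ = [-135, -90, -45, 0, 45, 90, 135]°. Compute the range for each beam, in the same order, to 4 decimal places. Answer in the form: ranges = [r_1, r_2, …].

ranges = [1.6564, 0.8800, 0.4555, 0.5081, 1.7000, 6.2354, 4.7209]

beam 1: φ=-135°, α=75°
  dir = (cos 75°, sin 75°) = (0.2588, 0.9659); from cell (1,6)
  next x-line at t=2.1637, next y-line at t=0.6212; Δt_x=3.8637, Δt_y=1.0353
    y: enter (1,7) at t=0.6212
    y: enter (1,8) at t=1.6564 ← occupied
  → r_1 = 1.6564
beam 2: φ=-90°, α=120°
  dir = (cos 120°, sin 120°) = (-0.5000, 0.8660); from cell (1,6)
  next x-line at t=0.8800, next y-line at t=0.6928; Δt_x=2.0000, Δt_y=1.1547
    y: enter (1,7) at t=0.6928
    x: enter (0,7) at t=0.8800 ← occupied
  → r_2 = 0.8800
beam 3: φ=-45°, α=165°
  dir = (cos 165°, sin 165°) = (-0.9659, 0.2588); from cell (1,6)
  next x-line at t=0.4555, next y-line at t=2.3182; Δt_x=1.0353, Δt_y=3.8637
    x: enter (0,6) at t=0.4555 ← occupied
  → r_3 = 0.4555
beam 4: φ=0°, α=210°
  dir = (cos 210°, sin 210°) = (-0.8660, -0.5000); from cell (1,6)
  next x-line at t=0.5081, next y-line at t=0.8000; Δt_x=1.1547, Δt_y=2.0000
    x: enter (0,6) at t=0.5081 ← occupied
  → r_4 = 0.5081
beam 5: φ=45°, α=255°
  dir = (cos 255°, sin 255°) = (-0.2588, -0.9659); from cell (1,6)
  next x-line at t=1.7000, next y-line at t=0.4141; Δt_x=3.8637, Δt_y=1.0353
    y: enter (1,5) at t=0.4141
    y: enter (1,4) at t=1.4494
    x: enter (0,4) at t=1.7000 ← occupied
  → r_5 = 1.7000
beam 6: φ=90°, α=300°
  dir = (cos 300°, sin 300°) = (0.5000, -0.8660); from cell (1,6)
  next x-line at t=1.1200, next y-line at t=0.4619; Δt_x=2.0000, Δt_y=1.1547
    y: enter (1,5) at t=0.4619
    x: enter (2,5) at t=1.1200
    y: enter (2,4) at t=1.6166
    y: enter (2,3) at t=2.7713
    x: enter (3,3) at t=3.1200
    y: enter (3,2) at t=3.9260
    y: enter (3,1) at t=5.0807
    x: enter (4,1) at t=5.1200
    y: enter (4,0) at t=6.2354 ← occupied
  → r_6 = 6.2354
beam 7: φ=135°, α=345°
  dir = (cos 345°, sin 345°) = (0.9659, -0.2588); from cell (1,6)
  next x-line at t=0.5798, next y-line at t=1.5455; Δt_x=1.0353, Δt_y=3.8637
    x: enter (2,6) at t=0.5798
    y: enter (2,5) at t=1.5455
    x: enter (3,5) at t=1.6150
    x: enter (4,5) at t=2.6503
    x: enter (5,5) at t=3.6856
    x: enter (6,5) at t=4.7209 ← occupied
  → r_7 = 4.7209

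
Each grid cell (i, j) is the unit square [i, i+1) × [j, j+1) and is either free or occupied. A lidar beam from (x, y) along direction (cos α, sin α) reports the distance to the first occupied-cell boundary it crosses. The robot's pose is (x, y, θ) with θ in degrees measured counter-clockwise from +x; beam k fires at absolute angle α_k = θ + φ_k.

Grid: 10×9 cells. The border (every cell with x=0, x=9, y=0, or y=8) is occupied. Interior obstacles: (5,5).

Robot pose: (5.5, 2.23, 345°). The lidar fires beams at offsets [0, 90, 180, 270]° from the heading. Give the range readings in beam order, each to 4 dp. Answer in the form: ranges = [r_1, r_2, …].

ranges = [3.6235, 5.9735, 4.6587, 1.2734]

beam 1: φ=0°, α=345°
  d=(0.9659,-0.2588)  start (5,2)  tX=0.5176 tY=0.8887  stride 1/|dx|=1.0353 1/|dy|=3.8637
    cross x-line → (6,2), t=0.5176
    cross y-line → (6,1), t=0.8887
    cross x-line → (7,1), t=1.5529
    cross x-line → (8,1), t=2.5882
    cross x-line → (9,1), t=3.6235 (wall)
  → r_1 = 3.6235
beam 2: φ=90°, α=75°
  d=(0.2588,0.9659)  start (5,2)  tX=1.9319 tY=0.7972  stride 1/|dx|=3.8637 1/|dy|=1.0353
    cross y-line → (5,3), t=0.7972
    cross y-line → (5,4), t=1.8324
    cross x-line → (6,4), t=1.9319
    cross y-line → (6,5), t=2.8677
    cross y-line → (6,6), t=3.9030
    cross y-line → (6,7), t=4.9383
    cross x-line → (7,7), t=5.7956
    cross y-line → (7,8), t=5.9735 (wall)
  → r_2 = 5.9735
beam 3: φ=180°, α=165°
  d=(-0.9659,0.2588)  start (5,2)  tX=0.5176 tY=2.9751  stride 1/|dx|=1.0353 1/|dy|=3.8637
    cross x-line → (4,2), t=0.5176
    cross x-line → (3,2), t=1.5529
    cross x-line → (2,2), t=2.5882
    cross y-line → (2,3), t=2.9751
    cross x-line → (1,3), t=3.6235
    cross x-line → (0,3), t=4.6587 (wall)
  → r_3 = 4.6587
beam 4: φ=270°, α=255°
  d=(-0.2588,-0.9659)  start (5,2)  tX=1.9319 tY=0.2381  stride 1/|dx|=3.8637 1/|dy|=1.0353
    cross y-line → (5,1), t=0.2381
    cross y-line → (5,0), t=1.2734 (wall)
  → r_4 = 1.2734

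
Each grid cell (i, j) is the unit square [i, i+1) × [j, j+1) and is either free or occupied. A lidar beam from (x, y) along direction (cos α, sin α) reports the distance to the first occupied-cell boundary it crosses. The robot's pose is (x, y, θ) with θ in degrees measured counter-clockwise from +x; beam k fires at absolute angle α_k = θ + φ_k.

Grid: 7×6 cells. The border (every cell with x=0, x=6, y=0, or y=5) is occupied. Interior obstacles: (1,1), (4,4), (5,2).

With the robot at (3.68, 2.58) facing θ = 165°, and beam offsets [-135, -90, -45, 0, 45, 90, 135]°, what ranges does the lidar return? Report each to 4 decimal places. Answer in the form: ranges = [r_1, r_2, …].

ranges = [2.6789, 1.4701, 2.7944, 2.7745, 1.9399, 1.6357, 1.8244]

beam 1: φ=-135°, α=30°
  cosα=0.8660 sinα=0.5000 | (3,2) | tMaxX 0.3695 tMaxY 0.8400 | tΔX 1.1547 tΔY 2.0000
    t=0.3695 [x] (4,2)
    t=0.8400 [y] (4,3)
    t=1.5242 [x] (5,3)
    t=2.6789 [x] (6,3) — stop
  → r_1 = 2.6789
beam 2: φ=-90°, α=75°
  cosα=0.2588 sinα=0.9659 | (3,2) | tMaxX 1.2364 tMaxY 0.4348 | tΔX 3.8637 tΔY 1.0353
    t=0.4348 [y] (3,3)
    t=1.2364 [x] (4,3)
    t=1.4701 [y] (4,4) — stop
  → r_2 = 1.4701
beam 3: φ=-45°, α=120°
  cosα=-0.5000 sinα=0.8660 | (3,2) | tMaxX 1.3600 tMaxY 0.4850 | tΔX 2.0000 tΔY 1.1547
    t=0.4850 [y] (3,3)
    t=1.3600 [x] (2,3)
    t=1.6397 [y] (2,4)
    t=2.7944 [y] (2,5) — stop
  → r_3 = 2.7944
beam 4: φ=0°, α=165°
  cosα=-0.9659 sinα=0.2588 | (3,2) | tMaxX 0.7040 tMaxY 1.6228 | tΔX 1.0353 tΔY 3.8637
    t=0.7040 [x] (2,2)
    t=1.6228 [y] (2,3)
    t=1.7393 [x] (1,3)
    t=2.7745 [x] (0,3) — stop
  → r_4 = 2.7745
beam 5: φ=45°, α=210°
  cosα=-0.8660 sinα=-0.5000 | (3,2) | tMaxX 0.7852 tMaxY 1.1600 | tΔX 1.1547 tΔY 2.0000
    t=0.7852 [x] (2,2)
    t=1.1600 [y] (2,1)
    t=1.9399 [x] (1,1) — stop
  → r_5 = 1.9399
beam 6: φ=90°, α=255°
  cosα=-0.2588 sinα=-0.9659 | (3,2) | tMaxX 2.6273 tMaxY 0.6005 | tΔX 3.8637 tΔY 1.0353
    t=0.6005 [y] (3,1)
    t=1.6357 [y] (3,0) — stop
  → r_6 = 1.6357
beam 7: φ=135°, α=300°
  cosα=0.5000 sinα=-0.8660 | (3,2) | tMaxX 0.6400 tMaxY 0.6697 | tΔX 2.0000 tΔY 1.1547
    t=0.6400 [x] (4,2)
    t=0.6697 [y] (4,1)
    t=1.8244 [y] (4,0) — stop
  → r_7 = 1.8244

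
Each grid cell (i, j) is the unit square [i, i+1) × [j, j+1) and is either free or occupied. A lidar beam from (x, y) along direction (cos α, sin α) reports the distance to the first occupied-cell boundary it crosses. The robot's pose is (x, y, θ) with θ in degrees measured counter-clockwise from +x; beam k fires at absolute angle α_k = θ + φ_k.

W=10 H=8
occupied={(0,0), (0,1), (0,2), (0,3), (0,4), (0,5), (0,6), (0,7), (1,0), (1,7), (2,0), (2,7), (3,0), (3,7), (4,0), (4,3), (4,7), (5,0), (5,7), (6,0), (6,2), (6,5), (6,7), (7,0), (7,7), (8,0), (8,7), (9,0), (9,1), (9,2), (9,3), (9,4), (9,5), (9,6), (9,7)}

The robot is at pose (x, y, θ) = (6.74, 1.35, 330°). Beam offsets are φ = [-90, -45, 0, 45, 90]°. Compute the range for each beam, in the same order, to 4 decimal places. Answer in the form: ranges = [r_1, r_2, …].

ranges = [0.4041, 0.3623, 0.7000, 2.3397, 4.5200]

beam 1: φ=-90°, α=240°
  direction (-0.5000, -0.8660); cell (6,1); t to first gridline: x 1.4800, y 0.4041 (then +2.0000 / +1.1547)
    (6,0) via y @ 0.4041  # hit
  → r_1 = 0.4041
beam 2: φ=-45°, α=285°
  direction (0.2588, -0.9659); cell (6,1); t to first gridline: x 1.0046, y 0.3623 (then +3.8637 / +1.0353)
    (6,0) via y @ 0.3623  # hit
  → r_2 = 0.3623
beam 3: φ=0°, α=330°
  direction (0.8660, -0.5000); cell (6,1); t to first gridline: x 0.3002, y 0.7000 (then +1.1547 / +2.0000)
    (7,1) via x @ 0.3002
    (7,0) via y @ 0.7000  # hit
  → r_3 = 0.7000
beam 4: φ=45°, α=15°
  direction (0.9659, 0.2588); cell (6,1); t to first gridline: x 0.2692, y 2.5114 (then +1.0353 / +3.8637)
    (7,1) via x @ 0.2692
    (8,1) via x @ 1.3044
    (9,1) via x @ 2.3397  # hit
  → r_4 = 2.3397
beam 5: φ=90°, α=60°
  direction (0.5000, 0.8660); cell (6,1); t to first gridline: x 0.5200, y 0.7506 (then +2.0000 / +1.1547)
    (7,1) via x @ 0.5200
    (7,2) via y @ 0.7506
    (7,3) via y @ 1.9053
    (8,3) via x @ 2.5200
    (8,4) via y @ 3.0600
    (8,5) via y @ 4.2147
    (9,5) via x @ 4.5200  # hit
  → r_5 = 4.5200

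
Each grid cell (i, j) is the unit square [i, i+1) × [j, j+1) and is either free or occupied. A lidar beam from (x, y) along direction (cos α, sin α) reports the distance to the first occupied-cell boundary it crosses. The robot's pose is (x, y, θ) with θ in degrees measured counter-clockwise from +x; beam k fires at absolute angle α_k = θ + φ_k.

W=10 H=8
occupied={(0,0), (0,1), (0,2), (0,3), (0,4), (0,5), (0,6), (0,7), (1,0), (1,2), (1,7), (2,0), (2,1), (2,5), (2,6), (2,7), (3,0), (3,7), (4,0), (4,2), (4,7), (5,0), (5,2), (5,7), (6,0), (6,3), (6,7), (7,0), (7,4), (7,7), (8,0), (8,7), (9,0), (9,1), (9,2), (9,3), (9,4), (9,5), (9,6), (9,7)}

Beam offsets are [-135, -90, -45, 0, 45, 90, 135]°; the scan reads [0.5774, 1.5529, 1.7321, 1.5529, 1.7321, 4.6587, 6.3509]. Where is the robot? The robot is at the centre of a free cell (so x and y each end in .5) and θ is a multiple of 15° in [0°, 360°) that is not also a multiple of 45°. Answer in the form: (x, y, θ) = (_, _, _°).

The pose lattice has 40·16 = 640 candidates. Test each by forward raycasting.
  (5.5, 5.5, 75°): beam 1 = 1.7321 ≠ 0.5774 ✗
  (7.5, 6.5, 345°): beam 1 = 7.0000 ≠ 0.5774 ✗
  (2.5, 2.5, 345°): beam 2 = 0.5176 ≠ 1.5529 ✗
  (3.5, 2.5, 15°): beam 1 = 1.0000 ≠ 0.5774 ✗
  …
  (7.5, 5.5, 75°): r_1=0.5774, r_2=1.5529, r_3=1.7321, r_4=1.5529, r_5=1.7321, r_6=4.6587, r_7=6.3509 — all match ✓
Unique over the lattice → pose = (7.5, 5.5, 75°).

(x, y, θ) = (7.5, 5.5, 75°)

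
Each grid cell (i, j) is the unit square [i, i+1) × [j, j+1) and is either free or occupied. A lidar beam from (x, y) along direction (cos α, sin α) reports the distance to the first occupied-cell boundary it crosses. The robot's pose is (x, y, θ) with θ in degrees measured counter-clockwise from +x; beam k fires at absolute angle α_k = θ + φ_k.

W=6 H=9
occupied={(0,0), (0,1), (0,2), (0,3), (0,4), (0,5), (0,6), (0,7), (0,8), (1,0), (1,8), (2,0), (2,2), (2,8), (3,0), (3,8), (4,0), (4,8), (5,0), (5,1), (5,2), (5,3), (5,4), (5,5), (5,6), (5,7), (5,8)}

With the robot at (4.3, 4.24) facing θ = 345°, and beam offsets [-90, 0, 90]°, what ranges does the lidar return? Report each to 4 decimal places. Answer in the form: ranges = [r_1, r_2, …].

beam 1: φ=-90°, α=255°
  d=(-0.2588,-0.9659)  start (4,4)  tX=1.1591 tY=0.2485  stride 1/|dx|=3.8637 1/|dy|=1.0353
    cross y-line → (4,3), t=0.2485
    cross x-line → (3,3), t=1.1591
    cross y-line → (3,2), t=1.2837
    cross y-line → (3,1), t=2.3190
    cross y-line → (3,0), t=3.3543 (wall)
  → r_1 = 3.3543
beam 2: φ=0°, α=345°
  d=(0.9659,-0.2588)  start (4,4)  tX=0.7247 tY=0.9273  stride 1/|dx|=1.0353 1/|dy|=3.8637
    cross x-line → (5,4), t=0.7247 (wall)
  → r_2 = 0.7247
beam 3: φ=90°, α=75°
  d=(0.2588,0.9659)  start (4,4)  tX=2.7046 tY=0.7868  stride 1/|dx|=3.8637 1/|dy|=1.0353
    cross y-line → (4,5), t=0.7868
    cross y-line → (4,6), t=1.8221
    cross x-line → (5,6), t=2.7046 (wall)
  → r_3 = 2.7046

ranges = [3.3543, 0.7247, 2.7046]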